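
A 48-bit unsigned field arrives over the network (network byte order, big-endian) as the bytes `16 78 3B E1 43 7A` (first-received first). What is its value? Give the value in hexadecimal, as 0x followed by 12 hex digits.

Big-endian: lowest address holds the most-significant byte.
The bytes are already most-significant first: 0x16783BE1437A.

0x16783BE1437A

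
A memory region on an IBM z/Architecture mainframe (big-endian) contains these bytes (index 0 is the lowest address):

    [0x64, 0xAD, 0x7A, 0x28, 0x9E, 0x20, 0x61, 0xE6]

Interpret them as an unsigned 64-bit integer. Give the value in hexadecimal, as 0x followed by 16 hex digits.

Big-endian: lowest address holds the most-significant byte.
The bytes are already most-significant first: 0x64AD7A289E2061E6.

0x64AD7A289E2061E6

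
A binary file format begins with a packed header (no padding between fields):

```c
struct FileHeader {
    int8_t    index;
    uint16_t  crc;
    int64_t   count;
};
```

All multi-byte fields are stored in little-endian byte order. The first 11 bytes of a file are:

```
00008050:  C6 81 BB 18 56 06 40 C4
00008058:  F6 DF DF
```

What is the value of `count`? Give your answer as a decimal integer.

-2314860360696965608

`count` follows `index` (1 B), `crc` (2 B), so it starts at offset 1 + 2 = 3 and occupies 8 bytes.
Bytes at offsets 3..10: 18 56 06 40 C4 F6 DF DF.
Little-endian: lowest address holds the least-significant byte.
Reassemble most-significant byte first: DF DF F6 C4 40 06 56 18 → 0xDFDFF6C440065618.
Top bit is set, so as a signed 64-bit value this is 0xDFDFF6C440065618 − 2^64 = -2314860360696965608.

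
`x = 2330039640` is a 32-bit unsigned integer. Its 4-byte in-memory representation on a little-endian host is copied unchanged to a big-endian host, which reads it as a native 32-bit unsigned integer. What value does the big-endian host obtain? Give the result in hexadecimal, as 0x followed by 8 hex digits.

2330039640 in 32-bit hexadecimal is 0x8AE19558.
Stored little-endian, the bytes at ascending addresses are 58 95 E1 8A.
Read back as big-endian, the last byte is least significant, giving 0x5895E18A.

0x5895E18A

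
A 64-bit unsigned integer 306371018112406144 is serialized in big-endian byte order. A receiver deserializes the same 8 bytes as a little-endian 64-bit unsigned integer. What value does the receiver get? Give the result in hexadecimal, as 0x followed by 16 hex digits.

306371018112406144 in 64-bit hexadecimal is 0x044072D158109280.
Stored big-endian, the bytes at ascending addresses are 04 40 72 D1 58 10 92 80.
Read back as little-endian, the first byte is least significant, giving 0x80921058D1724004.

0x80921058D1724004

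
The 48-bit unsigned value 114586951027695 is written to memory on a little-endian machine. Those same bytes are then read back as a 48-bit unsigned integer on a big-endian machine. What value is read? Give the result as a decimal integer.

262832727406440

114586951027695 in 48-bit hexadecimal is 0x68375A830BEF.
Stored little-endian, the bytes at ascending addresses are EF 0B 83 5A 37 68.
Read back as big-endian, the last byte is least significant, giving 0xEF0B835A3768.
0xEF0B835A3768 = 262832727406440.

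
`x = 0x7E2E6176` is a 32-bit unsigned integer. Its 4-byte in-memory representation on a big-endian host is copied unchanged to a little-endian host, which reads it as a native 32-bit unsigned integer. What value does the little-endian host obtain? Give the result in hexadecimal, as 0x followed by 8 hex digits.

Stored big-endian, the bytes at ascending addresses are 7E 2E 61 76.
Read back as little-endian, the first byte is least significant, giving 0x76612E7E.

0x76612E7E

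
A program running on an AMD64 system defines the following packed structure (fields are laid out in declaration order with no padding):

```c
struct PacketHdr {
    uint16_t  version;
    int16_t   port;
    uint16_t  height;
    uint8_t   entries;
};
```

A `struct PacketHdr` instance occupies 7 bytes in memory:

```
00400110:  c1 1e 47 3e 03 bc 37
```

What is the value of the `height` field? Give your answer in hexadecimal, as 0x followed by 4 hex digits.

0xBC03

`height` follows `version` (2 B), `port` (2 B), so it starts at offset 2 + 2 = 4 and occupies 2 bytes.
Bytes at offsets 4..5: 03 BC.
Little-endian stores the least-significant byte at the lowest address.
Reassemble most-significant byte first: BC 03 → 0xBC03.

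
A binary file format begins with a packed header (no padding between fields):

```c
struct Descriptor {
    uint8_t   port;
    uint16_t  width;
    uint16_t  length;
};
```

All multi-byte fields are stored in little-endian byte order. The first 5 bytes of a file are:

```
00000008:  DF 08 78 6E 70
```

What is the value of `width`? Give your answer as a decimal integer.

`width` follows `port` (1 byte), so it starts at byte offset 1 and occupies 2 bytes.
Bytes at offsets 1..2: 08 78.
Little-endian: lowest address holds the least-significant byte.
Reassemble most-significant byte first: 78 08 → 0x7808.
0x7808 = 30728.

30728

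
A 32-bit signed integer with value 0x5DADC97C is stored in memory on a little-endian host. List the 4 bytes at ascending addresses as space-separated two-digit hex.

7C C9 AD 5D

Split into bytes (most-significant first): 5D AD C9 7C.
Little-endian stores the least-significant byte at the lowest address.
So at ascending addresses the bytes are 7C C9 AD 5D.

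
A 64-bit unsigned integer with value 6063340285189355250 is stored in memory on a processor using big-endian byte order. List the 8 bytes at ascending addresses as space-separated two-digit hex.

54 25 4F DD 4B 06 F6 F2

6063340285189355250 in hexadecimal, padded to 64 bits, is 0x54254FDD4B06F6F2.
Split into bytes (most-significant first): 54 25 4F DD 4B 06 F6 F2.
Big-endian stores the most-significant byte at the lowest address.
So the memory order matches the most-significant-first order: 54 25 4F DD 4B 06 F6 F2.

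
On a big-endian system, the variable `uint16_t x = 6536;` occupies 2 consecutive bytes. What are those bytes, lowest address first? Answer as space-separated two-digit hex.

6536 in hexadecimal, padded to 16 bits, is 0x1988.
Split into bytes (most-significant first): 19 88.
Big-endian: lowest address holds the most-significant byte.
So the memory order matches the most-significant-first order: 19 88.

19 88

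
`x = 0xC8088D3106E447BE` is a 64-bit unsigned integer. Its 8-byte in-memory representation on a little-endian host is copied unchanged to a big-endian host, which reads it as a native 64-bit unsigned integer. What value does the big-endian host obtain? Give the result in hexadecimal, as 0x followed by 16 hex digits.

0xBE47E406318D08C8

Stored little-endian, the bytes at ascending addresses are BE 47 E4 06 31 8D 08 C8.
Read back as big-endian, the last byte is least significant, giving 0xBE47E406318D08C8.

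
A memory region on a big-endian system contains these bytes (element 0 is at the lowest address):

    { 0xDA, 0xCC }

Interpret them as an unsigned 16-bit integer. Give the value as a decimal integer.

56012

Big-endian: lowest address holds the most-significant byte.
The bytes are already most-significant first: 0xDACC.
0xDACC = 56012.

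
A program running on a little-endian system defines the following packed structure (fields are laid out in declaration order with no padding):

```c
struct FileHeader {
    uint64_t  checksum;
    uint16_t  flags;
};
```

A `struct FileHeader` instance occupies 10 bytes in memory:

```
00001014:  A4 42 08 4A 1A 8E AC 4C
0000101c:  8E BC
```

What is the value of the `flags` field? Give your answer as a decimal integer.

`flags` follows `checksum` (8 bytes), so it starts at byte offset 8 and occupies 2 bytes.
Bytes at offsets 8..9: 8E BC.
In little-endian order the low byte comes first in memory.
Reassemble most-significant byte first: BC 8E → 0xBC8E.
0xBC8E = 48270.

48270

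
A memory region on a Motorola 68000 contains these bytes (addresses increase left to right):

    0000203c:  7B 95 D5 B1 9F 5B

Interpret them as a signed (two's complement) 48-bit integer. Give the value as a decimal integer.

Big-endian: lowest address holds the most-significant byte.
The bytes are already most-significant first: 0x7B95D5B19F5B.
0x7B95D5B19F5B = 135883465531227.

135883465531227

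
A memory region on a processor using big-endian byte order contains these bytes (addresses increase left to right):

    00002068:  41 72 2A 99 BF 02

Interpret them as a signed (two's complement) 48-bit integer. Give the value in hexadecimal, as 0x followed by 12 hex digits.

0x41722A99BF02

In big-endian order the high byte comes first in memory.
The bytes are already most-significant first: 0x41722A99BF02.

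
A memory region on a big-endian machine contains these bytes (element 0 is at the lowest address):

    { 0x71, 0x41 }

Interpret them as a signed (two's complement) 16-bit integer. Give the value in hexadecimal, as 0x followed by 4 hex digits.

In big-endian order the high byte comes first in memory.
The bytes are already most-significant first: 0x7141.

0x7141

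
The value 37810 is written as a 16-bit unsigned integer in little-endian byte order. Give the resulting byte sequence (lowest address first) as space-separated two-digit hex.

37810 in hexadecimal, padded to 16 bits, is 0x93B2.
Split into bytes (most-significant first): 93 B2.
Little-endian: lowest address holds the least-significant byte.
So at ascending addresses the bytes are B2 93.

B2 93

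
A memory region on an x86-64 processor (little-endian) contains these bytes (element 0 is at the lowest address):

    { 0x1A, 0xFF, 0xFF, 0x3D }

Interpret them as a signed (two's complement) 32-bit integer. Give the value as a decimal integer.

Little-endian stores the least-significant byte at the lowest address.
Reassemble most-significant byte first: 3D FF FF 1A → 0x3DFFFF1A.
0x3DFFFF1A = 1040187162.

1040187162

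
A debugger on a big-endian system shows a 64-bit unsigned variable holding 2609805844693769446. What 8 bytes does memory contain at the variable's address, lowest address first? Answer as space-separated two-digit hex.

24 37 E4 96 A1 B5 DC E6

2609805844693769446 in hexadecimal, padded to 64 bits, is 0x2437E496A1B5DCE6.
Split into bytes (most-significant first): 24 37 E4 96 A1 B5 DC E6.
In big-endian order the high byte comes first in memory.
So the memory order matches the most-significant-first order: 24 37 E4 96 A1 B5 DC E6.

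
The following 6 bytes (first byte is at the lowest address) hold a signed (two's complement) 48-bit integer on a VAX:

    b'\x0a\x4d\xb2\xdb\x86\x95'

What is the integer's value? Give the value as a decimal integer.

-117068532658934

Little-endian stores the least-significant byte at the lowest address.
Reassemble most-significant byte first: 95 86 DB B2 4D 0A → 0x9586DBB24D0A.
Top bit is set, so as a signed 48-bit value this is 0x9586DBB24D0A − 2^48 = -117068532658934.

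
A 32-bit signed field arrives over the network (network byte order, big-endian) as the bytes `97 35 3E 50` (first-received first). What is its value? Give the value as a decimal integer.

In big-endian order the high byte comes first in memory.
The bytes are already most-significant first: 0x97353E50.
Top bit is set, so as a signed 32-bit value this is 0x97353E50 − 2^32 = -1758118320.

-1758118320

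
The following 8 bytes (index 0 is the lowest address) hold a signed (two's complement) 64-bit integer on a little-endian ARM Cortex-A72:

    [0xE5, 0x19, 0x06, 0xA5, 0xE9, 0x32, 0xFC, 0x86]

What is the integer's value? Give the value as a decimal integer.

Little-endian: lowest address holds the least-significant byte.
Reassemble most-significant byte first: 86 FC 32 E9 A5 06 19 E5 → 0x86FC32E9A50619E5.
Top bit is set, so as a signed 64-bit value this is 0x86FC32E9A50619E5 − 2^64 = -8720038799418713627.

-8720038799418713627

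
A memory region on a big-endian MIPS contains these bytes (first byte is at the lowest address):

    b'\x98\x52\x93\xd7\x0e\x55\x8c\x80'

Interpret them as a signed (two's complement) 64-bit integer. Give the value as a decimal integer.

Big-endian: lowest address holds the most-significant byte.
The bytes are already most-significant first: 0x985293D70E558C80.
Top bit is set, so as a signed 64-bit value this is 0x985293D70E558C80 − 2^64 = -7470746279986492288.

-7470746279986492288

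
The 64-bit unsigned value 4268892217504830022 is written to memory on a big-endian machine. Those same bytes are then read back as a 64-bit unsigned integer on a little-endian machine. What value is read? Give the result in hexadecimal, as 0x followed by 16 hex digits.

4268892217504830022 in 64-bit hexadecimal is 0x3B3E26DAB0CE1246.
Stored big-endian, the bytes at ascending addresses are 3B 3E 26 DA B0 CE 12 46.
Read back as little-endian, the first byte is least significant, giving 0x4612CEB0DA263E3B.

0x4612CEB0DA263E3B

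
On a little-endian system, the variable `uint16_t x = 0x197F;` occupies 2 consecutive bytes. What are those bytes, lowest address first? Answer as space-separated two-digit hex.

7F 19

Split into bytes (most-significant first): 19 7F.
Little-endian stores the least-significant byte at the lowest address.
So at ascending addresses the bytes are 7F 19.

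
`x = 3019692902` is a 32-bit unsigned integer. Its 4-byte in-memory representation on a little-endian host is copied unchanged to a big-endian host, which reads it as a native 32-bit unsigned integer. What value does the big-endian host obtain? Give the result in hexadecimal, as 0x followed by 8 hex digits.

0x66DBFCB3

3019692902 in 32-bit hexadecimal is 0xB3FCDB66.
Stored little-endian, the bytes at ascending addresses are 66 DB FC B3.
Read back as big-endian, the last byte is least significant, giving 0x66DBFCB3.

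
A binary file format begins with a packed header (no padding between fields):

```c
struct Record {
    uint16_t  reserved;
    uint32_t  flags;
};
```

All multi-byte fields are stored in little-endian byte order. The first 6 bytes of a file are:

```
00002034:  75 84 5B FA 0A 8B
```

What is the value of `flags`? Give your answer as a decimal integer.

2332752475

`flags` follows `reserved` (2 bytes), so it starts at byte offset 2 and occupies 4 bytes.
Bytes at offsets 2..5: 5B FA 0A 8B.
In little-endian order the low byte comes first in memory.
Reassemble most-significant byte first: 8B 0A FA 5B → 0x8B0AFA5B.
0x8B0AFA5B = 2332752475.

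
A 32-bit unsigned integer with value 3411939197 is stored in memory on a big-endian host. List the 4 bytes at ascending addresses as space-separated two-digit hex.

CB 5E 0F 7D

3411939197 in hexadecimal, padded to 32 bits, is 0xCB5E0F7D.
Split into bytes (most-significant first): CB 5E 0F 7D.
Big-endian stores the most-significant byte at the lowest address.
So the memory order matches the most-significant-first order: CB 5E 0F 7D.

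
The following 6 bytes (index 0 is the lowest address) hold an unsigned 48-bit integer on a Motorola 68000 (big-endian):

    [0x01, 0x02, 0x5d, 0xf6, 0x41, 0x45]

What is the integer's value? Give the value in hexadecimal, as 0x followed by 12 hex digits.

Big-endian: lowest address holds the most-significant byte.
The bytes are already most-significant first: 0x01025DF64145.

0x01025DF64145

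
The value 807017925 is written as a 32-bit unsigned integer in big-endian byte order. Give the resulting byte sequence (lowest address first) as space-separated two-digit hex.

30 1A 1D C5

807017925 in hexadecimal, padded to 32 bits, is 0x301A1DC5.
Split into bytes (most-significant first): 30 1A 1D C5.
In big-endian order the high byte comes first in memory.
So the memory order matches the most-significant-first order: 30 1A 1D C5.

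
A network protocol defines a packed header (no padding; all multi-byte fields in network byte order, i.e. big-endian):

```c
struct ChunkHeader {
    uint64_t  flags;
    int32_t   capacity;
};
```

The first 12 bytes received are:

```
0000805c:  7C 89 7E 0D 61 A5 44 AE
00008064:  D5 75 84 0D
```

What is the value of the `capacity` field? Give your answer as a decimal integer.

-713718771

`capacity` follows `flags` (8 bytes), so it starts at byte offset 8 and occupies 4 bytes.
Bytes at offsets 8..11: D5 75 84 0D.
Big-endian: lowest address holds the most-significant byte.
The bytes are already most-significant first: 0xD575840D.
Top bit is set, so as a signed 32-bit value this is 0xD575840D − 2^32 = -713718771.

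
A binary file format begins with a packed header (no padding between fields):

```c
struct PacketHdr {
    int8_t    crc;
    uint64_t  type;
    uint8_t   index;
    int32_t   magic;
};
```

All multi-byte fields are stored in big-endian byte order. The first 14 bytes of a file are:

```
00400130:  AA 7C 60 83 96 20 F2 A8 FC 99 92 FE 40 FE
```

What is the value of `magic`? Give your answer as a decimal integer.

-1828830978

`magic` follows `crc` (1 B), `type` (8 B), `index` (1 B), so it starts at offset 1 + 8 + 1 = 10 and occupies 4 bytes.
Bytes at offsets 10..13: 92 FE 40 FE.
Big-endian stores the most-significant byte at the lowest address.
The bytes are already most-significant first: 0x92FE40FE.
Top bit is set, so as a signed 32-bit value this is 0x92FE40FE − 2^32 = -1828830978.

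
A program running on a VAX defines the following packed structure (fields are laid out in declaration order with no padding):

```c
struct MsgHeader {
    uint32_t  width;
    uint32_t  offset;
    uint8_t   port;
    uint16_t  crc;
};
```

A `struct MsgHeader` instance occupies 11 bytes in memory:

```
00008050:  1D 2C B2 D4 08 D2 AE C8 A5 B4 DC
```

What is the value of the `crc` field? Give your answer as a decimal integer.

56500

`crc` follows `width` (4 B), `offset` (4 B), `port` (1 B), so it starts at offset 4 + 4 + 1 = 9 and occupies 2 bytes.
Bytes at offsets 9..10: B4 DC.
In little-endian order the low byte comes first in memory.
Reassemble most-significant byte first: DC B4 → 0xDCB4.
0xDCB4 = 56500.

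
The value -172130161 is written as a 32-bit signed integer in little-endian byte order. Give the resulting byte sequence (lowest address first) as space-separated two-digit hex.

8F 80 BD F5

Two's complement of -172130161 in 32 bits: 172130161 = 0x0A427F71; invert → 0xF5BD808E; add 1 → 0xF5BD808F.
Split into bytes (most-significant first): F5 BD 80 8F.
Little-endian stores the least-significant byte at the lowest address.
So at ascending addresses the bytes are 8F 80 BD F5.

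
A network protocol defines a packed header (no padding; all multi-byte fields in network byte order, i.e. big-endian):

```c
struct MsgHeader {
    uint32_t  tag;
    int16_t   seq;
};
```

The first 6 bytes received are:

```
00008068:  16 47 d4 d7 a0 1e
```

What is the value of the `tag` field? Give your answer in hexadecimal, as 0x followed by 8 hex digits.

0x1647D4D7

`tag` is the first field, at byte offset 0, occupying 4 bytes.
Bytes at offsets 0..3: 16 47 D4 D7.
Big-endian stores the most-significant byte at the lowest address.
The bytes are already most-significant first: 0x1647D4D7.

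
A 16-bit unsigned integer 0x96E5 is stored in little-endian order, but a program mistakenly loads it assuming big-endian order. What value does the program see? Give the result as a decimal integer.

58774

Stored little-endian, the bytes at ascending addresses are E5 96.
Read back as big-endian, the last byte is least significant, giving 0xE596.
0xE596 = 58774.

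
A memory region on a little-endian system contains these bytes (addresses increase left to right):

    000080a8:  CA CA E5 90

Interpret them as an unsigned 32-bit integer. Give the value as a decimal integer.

In little-endian order the low byte comes first in memory.
Reassemble most-significant byte first: 90 E5 CA CA → 0x90E5CACA.
0x90E5CACA = 2430978762.

2430978762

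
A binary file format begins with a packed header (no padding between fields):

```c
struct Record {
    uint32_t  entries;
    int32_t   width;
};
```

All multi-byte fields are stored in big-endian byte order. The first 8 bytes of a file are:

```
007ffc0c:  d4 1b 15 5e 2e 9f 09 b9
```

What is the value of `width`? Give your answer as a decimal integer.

`width` follows `entries` (4 bytes), so it starts at byte offset 4 and occupies 4 bytes.
Bytes at offsets 4..7: 2E 9F 09 B9.
Big-endian: lowest address holds the most-significant byte.
The bytes are already most-significant first: 0x2E9F09B9.
0x2E9F09B9 = 782174649.

782174649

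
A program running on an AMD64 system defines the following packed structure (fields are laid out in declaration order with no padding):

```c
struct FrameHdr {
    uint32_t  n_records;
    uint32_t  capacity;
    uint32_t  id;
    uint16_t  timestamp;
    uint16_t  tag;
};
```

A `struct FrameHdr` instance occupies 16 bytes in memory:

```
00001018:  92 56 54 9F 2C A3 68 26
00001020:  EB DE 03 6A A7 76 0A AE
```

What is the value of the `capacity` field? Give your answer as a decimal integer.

644391724

`capacity` follows `n_records` (4 bytes), so it starts at byte offset 4 and occupies 4 bytes.
Bytes at offsets 4..7: 2C A3 68 26.
Little-endian: lowest address holds the least-significant byte.
Reassemble most-significant byte first: 26 68 A3 2C → 0x2668A32C.
0x2668A32C = 644391724.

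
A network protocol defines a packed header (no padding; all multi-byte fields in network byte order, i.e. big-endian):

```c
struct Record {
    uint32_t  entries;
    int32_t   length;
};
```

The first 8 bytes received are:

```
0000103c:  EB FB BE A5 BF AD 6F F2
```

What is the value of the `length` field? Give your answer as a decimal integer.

-1079152654

`length` follows `entries` (4 bytes), so it starts at byte offset 4 and occupies 4 bytes.
Bytes at offsets 4..7: BF AD 6F F2.
In big-endian order the high byte comes first in memory.
The bytes are already most-significant first: 0xBFAD6FF2.
Top bit is set, so as a signed 32-bit value this is 0xBFAD6FF2 − 2^32 = -1079152654.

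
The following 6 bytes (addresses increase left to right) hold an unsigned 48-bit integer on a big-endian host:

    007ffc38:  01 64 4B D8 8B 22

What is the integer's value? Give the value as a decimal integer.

Big-endian stores the most-significant byte at the lowest address.
The bytes are already most-significant first: 0x01644BD88B22.
0x01644BD88B22 = 1530280839970.

1530280839970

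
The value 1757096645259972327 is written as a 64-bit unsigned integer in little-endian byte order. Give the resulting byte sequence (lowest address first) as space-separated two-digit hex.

1757096645259972327 in hexadecimal, padded to 64 bits, is 0x18627616E0C04EE7.
Split into bytes (most-significant first): 18 62 76 16 E0 C0 4E E7.
In little-endian order the low byte comes first in memory.
So at ascending addresses the bytes are E7 4E C0 E0 16 76 62 18.

E7 4E C0 E0 16 76 62 18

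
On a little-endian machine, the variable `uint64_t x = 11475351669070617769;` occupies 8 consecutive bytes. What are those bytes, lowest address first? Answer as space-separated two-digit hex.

A9 DC A3 43 8B A3 40 9F

11475351669070617769 in hexadecimal, padded to 64 bits, is 0x9F40A38B43A3DCA9.
Split into bytes (most-significant first): 9F 40 A3 8B 43 A3 DC A9.
In little-endian order the low byte comes first in memory.
So at ascending addresses the bytes are A9 DC A3 43 8B A3 40 9F.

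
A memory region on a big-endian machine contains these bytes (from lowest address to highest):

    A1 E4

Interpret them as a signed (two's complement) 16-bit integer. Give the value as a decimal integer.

Big-endian stores the most-significant byte at the lowest address.
The bytes are already most-significant first: 0xA1E4.
Top bit is set, so as a signed 16-bit value this is 0xA1E4 − 2^16 = -24092.

-24092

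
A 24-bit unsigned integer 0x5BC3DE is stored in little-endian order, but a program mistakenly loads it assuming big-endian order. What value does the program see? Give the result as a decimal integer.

Stored little-endian, the bytes at ascending addresses are DE C3 5B.
Read back as big-endian, the last byte is least significant, giving 0xDEC35B.
0xDEC35B = 14599003.

14599003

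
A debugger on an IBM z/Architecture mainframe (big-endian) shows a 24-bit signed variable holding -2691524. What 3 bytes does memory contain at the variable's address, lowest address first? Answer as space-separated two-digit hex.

D6 EE 3C

Two's complement of -2691524 in 24 bits: 2691524 = 0x2911C4; invert → 0xD6EE3B; add 1 → 0xD6EE3C.
Split into bytes (most-significant first): D6 EE 3C.
In big-endian order the high byte comes first in memory.
So the memory order matches the most-significant-first order: D6 EE 3C.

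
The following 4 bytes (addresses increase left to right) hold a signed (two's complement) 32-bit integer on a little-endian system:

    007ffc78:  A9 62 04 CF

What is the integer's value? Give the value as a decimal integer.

-821796183

Little-endian stores the least-significant byte at the lowest address.
Reassemble most-significant byte first: CF 04 62 A9 → 0xCF0462A9.
Top bit is set, so as a signed 32-bit value this is 0xCF0462A9 − 2^32 = -821796183.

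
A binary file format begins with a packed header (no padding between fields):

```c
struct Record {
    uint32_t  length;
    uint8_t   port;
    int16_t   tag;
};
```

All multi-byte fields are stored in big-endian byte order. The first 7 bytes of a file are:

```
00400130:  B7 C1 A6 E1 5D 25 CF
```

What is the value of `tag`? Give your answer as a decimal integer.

`tag` follows `length` (4 B), `port` (1 B), so it starts at offset 4 + 1 = 5 and occupies 2 bytes.
Bytes at offsets 5..6: 25 CF.
Big-endian: lowest address holds the most-significant byte.
The bytes are already most-significant first: 0x25CF.
0x25CF = 9679.

9679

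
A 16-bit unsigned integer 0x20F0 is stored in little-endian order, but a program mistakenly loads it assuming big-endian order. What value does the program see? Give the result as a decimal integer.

61472

Stored little-endian, the bytes at ascending addresses are F0 20.
Read back as big-endian, the last byte is least significant, giving 0xF020.
0xF020 = 61472.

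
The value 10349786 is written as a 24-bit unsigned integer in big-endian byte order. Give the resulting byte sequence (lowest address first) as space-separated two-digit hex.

10349786 in hexadecimal, padded to 24 bits, is 0x9DECDA.
Split into bytes (most-significant first): 9D EC DA.
In big-endian order the high byte comes first in memory.
So the memory order matches the most-significant-first order: 9D EC DA.

9D EC DA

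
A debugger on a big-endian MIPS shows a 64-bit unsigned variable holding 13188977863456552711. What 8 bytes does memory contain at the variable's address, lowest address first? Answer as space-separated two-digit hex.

13188977863456552711 in hexadecimal, padded to 64 bits, is 0xB708A97D15D17707.
Split into bytes (most-significant first): B7 08 A9 7D 15 D1 77 07.
Big-endian: lowest address holds the most-significant byte.
So the memory order matches the most-significant-first order: B7 08 A9 7D 15 D1 77 07.

B7 08 A9 7D 15 D1 77 07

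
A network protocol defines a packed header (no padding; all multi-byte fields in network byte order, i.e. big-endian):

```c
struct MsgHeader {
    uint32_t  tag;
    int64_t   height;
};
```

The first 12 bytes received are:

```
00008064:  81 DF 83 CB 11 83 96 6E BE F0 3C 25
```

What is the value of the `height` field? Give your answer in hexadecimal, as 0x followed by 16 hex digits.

`height` follows `tag` (4 bytes), so it starts at byte offset 4 and occupies 8 bytes.
Bytes at offsets 4..11: 11 83 96 6E BE F0 3C 25.
Big-endian: lowest address holds the most-significant byte.
The bytes are already most-significant first: 0x1183966EBEF03C25.

0x1183966EBEF03C25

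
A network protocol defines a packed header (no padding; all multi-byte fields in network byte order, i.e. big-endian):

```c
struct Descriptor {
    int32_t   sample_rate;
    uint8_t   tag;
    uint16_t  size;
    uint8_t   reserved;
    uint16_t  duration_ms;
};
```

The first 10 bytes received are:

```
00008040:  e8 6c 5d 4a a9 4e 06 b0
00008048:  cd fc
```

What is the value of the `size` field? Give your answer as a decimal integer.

19974

`size` follows `sample_rate` (4 B), `tag` (1 B), so it starts at offset 4 + 1 = 5 and occupies 2 bytes.
Bytes at offsets 5..6: 4E 06.
In big-endian order the high byte comes first in memory.
The bytes are already most-significant first: 0x4E06.
0x4E06 = 19974.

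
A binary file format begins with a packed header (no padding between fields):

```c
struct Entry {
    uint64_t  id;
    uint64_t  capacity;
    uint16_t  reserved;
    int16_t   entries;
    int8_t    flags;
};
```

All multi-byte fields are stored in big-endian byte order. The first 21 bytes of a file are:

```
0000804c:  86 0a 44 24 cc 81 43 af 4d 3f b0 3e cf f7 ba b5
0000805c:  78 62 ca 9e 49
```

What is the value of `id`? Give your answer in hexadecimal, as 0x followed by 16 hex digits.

0x860A4424CC8143AF

`id` is the first field, at byte offset 0, occupying 8 bytes.
Bytes at offsets 0..7: 86 0A 44 24 CC 81 43 AF.
Big-endian: lowest address holds the most-significant byte.
The bytes are already most-significant first: 0x860A4424CC8143AF.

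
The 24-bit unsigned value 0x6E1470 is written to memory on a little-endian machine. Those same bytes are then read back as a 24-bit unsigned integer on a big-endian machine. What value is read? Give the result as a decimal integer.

Stored little-endian, the bytes at ascending addresses are 70 14 6E.
Read back as big-endian, the last byte is least significant, giving 0x70146E.
0x70146E = 7345262.

7345262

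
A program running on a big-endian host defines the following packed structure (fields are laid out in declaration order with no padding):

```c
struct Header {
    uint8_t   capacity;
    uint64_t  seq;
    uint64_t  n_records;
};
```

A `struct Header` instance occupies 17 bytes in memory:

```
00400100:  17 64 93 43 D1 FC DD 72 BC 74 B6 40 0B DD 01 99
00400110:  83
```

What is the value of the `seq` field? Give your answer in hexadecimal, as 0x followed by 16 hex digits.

`seq` follows `capacity` (1 byte), so it starts at byte offset 1 and occupies 8 bytes.
Bytes at offsets 1..8: 64 93 43 D1 FC DD 72 BC.
Big-endian stores the most-significant byte at the lowest address.
The bytes are already most-significant first: 0x649343D1FCDD72BC.

0x649343D1FCDD72BC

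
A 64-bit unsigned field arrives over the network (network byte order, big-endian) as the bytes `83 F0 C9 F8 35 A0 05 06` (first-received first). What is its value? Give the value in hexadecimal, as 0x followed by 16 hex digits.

0x83F0C9F835A00506

Big-endian: lowest address holds the most-significant byte.
The bytes are already most-significant first: 0x83F0C9F835A00506.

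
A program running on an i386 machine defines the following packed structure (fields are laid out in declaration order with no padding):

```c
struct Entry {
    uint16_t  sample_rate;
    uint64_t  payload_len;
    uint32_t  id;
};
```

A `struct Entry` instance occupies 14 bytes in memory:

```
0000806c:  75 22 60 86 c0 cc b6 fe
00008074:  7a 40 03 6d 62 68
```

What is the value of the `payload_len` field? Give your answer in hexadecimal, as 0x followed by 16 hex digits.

0x407AFEB6CCC08660

`payload_len` follows `sample_rate` (2 bytes), so it starts at byte offset 2 and occupies 8 bytes.
Bytes at offsets 2..9: 60 86 C0 CC B6 FE 7A 40.
Little-endian stores the least-significant byte at the lowest address.
Reassemble most-significant byte first: 40 7A FE B6 CC C0 86 60 → 0x407AFEB6CCC08660.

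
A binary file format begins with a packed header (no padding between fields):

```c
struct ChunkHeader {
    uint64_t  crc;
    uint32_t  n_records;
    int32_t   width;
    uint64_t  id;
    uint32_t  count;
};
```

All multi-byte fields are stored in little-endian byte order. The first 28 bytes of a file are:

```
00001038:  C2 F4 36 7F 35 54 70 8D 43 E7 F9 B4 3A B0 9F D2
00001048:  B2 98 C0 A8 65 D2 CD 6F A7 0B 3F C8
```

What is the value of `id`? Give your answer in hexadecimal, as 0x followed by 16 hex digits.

`id` follows `crc` (8 B), `n_records` (4 B), `width` (4 B), so it starts at offset 8 + 4 + 4 = 16 and occupies 8 bytes.
Bytes at offsets 16..23: B2 98 C0 A8 65 D2 CD 6F.
In little-endian order the low byte comes first in memory.
Reassemble most-significant byte first: 6F CD D2 65 A8 C0 98 B2 → 0x6FCDD265A8C098B2.

0x6FCDD265A8C098B2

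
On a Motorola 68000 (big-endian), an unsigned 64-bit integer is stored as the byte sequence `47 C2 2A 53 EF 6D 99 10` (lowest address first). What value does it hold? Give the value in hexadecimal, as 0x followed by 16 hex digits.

Big-endian stores the most-significant byte at the lowest address.
The bytes are already most-significant first: 0x47C22A53EF6D9910.

0x47C22A53EF6D9910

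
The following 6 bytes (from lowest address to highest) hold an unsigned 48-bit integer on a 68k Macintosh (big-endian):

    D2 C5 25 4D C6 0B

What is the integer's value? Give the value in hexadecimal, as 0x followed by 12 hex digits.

Big-endian stores the most-significant byte at the lowest address.
The bytes are already most-significant first: 0xD2C5254DC60B.

0xD2C5254DC60B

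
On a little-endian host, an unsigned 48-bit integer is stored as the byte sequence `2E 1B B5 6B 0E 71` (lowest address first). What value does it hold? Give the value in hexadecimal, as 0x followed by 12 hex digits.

In little-endian order the low byte comes first in memory.
Reassemble most-significant byte first: 71 0E 6B B5 1B 2E → 0x710E6BB51B2E.

0x710E6BB51B2E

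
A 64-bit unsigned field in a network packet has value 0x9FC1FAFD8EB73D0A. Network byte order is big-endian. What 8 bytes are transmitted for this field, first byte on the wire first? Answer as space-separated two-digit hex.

9F C1 FA FD 8E B7 3D 0A

Split into bytes (most-significant first): 9F C1 FA FD 8E B7 3D 0A.
Big-endian stores the most-significant byte at the lowest address.
So the memory order matches the most-significant-first order: 9F C1 FA FD 8E B7 3D 0A.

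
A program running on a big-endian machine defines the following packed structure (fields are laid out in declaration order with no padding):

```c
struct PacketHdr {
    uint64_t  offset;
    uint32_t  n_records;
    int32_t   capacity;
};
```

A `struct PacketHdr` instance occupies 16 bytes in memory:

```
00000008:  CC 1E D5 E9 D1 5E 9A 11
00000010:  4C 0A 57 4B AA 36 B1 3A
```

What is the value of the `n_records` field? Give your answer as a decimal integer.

`n_records` follows `offset` (8 bytes), so it starts at byte offset 8 and occupies 4 bytes.
Bytes at offsets 8..11: 4C 0A 57 4B.
Big-endian stores the most-significant byte at the lowest address.
The bytes are already most-significant first: 0x4C0A574B.
0x4C0A574B = 1275746123.

1275746123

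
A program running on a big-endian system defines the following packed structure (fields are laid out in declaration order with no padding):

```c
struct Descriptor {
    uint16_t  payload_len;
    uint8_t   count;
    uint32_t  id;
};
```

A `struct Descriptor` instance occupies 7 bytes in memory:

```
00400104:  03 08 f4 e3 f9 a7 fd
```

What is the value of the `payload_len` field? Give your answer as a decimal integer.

`payload_len` is the first field, at byte offset 0, occupying 2 bytes.
Bytes at offsets 0..1: 03 08.
In big-endian order the high byte comes first in memory.
The bytes are already most-significant first: 0x0308.
0x0308 = 776.

776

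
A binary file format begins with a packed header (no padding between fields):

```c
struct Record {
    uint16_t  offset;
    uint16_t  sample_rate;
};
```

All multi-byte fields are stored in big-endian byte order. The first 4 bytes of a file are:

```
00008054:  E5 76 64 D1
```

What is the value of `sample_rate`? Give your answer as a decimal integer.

25809

`sample_rate` follows `offset` (2 bytes), so it starts at byte offset 2 and occupies 2 bytes.
Bytes at offsets 2..3: 64 D1.
Big-endian: lowest address holds the most-significant byte.
The bytes are already most-significant first: 0x64D1.
0x64D1 = 25809.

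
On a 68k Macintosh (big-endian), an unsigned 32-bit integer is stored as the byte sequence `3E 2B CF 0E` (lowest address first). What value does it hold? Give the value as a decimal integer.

1043058446

In big-endian order the high byte comes first in memory.
The bytes are already most-significant first: 0x3E2BCF0E.
0x3E2BCF0E = 1043058446.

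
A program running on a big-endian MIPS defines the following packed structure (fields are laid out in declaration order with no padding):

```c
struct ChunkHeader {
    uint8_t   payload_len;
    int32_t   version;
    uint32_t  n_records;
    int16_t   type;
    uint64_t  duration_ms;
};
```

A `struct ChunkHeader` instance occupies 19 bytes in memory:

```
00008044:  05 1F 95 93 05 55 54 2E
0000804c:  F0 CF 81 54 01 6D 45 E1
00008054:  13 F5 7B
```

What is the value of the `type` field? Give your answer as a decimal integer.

`type` follows `payload_len` (1 B), `version` (4 B), `n_records` (4 B), so it starts at offset 1 + 4 + 4 = 9 and occupies 2 bytes.
Bytes at offsets 9..10: CF 81.
In big-endian order the high byte comes first in memory.
The bytes are already most-significant first: 0xCF81.
Top bit is set, so as a signed 16-bit value this is 0xCF81 − 2^16 = -12415.

-12415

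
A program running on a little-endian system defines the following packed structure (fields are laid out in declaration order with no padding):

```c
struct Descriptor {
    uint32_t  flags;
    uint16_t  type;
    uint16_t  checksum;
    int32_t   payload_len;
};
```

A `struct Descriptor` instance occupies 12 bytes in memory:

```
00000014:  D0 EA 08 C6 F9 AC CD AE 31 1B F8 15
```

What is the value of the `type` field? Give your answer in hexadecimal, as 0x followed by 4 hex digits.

0xACF9

`type` follows `flags` (4 bytes), so it starts at byte offset 4 and occupies 2 bytes.
Bytes at offsets 4..5: F9 AC.
Little-endian stores the least-significant byte at the lowest address.
Reassemble most-significant byte first: AC F9 → 0xACF9.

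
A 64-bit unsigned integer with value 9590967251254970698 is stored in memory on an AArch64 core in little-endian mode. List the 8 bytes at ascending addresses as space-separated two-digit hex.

9590967251254970698 in hexadecimal, padded to 64 bits, is 0x8519F5E65F75094A.
Split into bytes (most-significant first): 85 19 F5 E6 5F 75 09 4A.
Little-endian: lowest address holds the least-significant byte.
So at ascending addresses the bytes are 4A 09 75 5F E6 F5 19 85.

4A 09 75 5F E6 F5 19 85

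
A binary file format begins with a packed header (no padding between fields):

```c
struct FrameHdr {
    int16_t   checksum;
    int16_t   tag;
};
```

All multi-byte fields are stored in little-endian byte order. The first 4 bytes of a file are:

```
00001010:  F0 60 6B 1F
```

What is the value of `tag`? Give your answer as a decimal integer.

8043

`tag` follows `checksum` (2 bytes), so it starts at byte offset 2 and occupies 2 bytes.
Bytes at offsets 2..3: 6B 1F.
Little-endian: lowest address holds the least-significant byte.
Reassemble most-significant byte first: 1F 6B → 0x1F6B.
0x1F6B = 8043.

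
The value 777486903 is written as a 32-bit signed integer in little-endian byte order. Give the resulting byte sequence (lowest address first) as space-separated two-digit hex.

37 82 57 2E

777486903 in hexadecimal, padded to 32 bits, is 0x2E578237.
Split into bytes (most-significant first): 2E 57 82 37.
In little-endian order the low byte comes first in memory.
So at ascending addresses the bytes are 37 82 57 2E.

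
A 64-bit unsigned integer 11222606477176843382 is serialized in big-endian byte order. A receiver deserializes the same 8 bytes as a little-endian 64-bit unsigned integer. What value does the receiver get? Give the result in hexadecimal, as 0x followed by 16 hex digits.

11222606477176843382 in 64-bit hexadecimal is 0x9BBEB5218E1FAC76.
Stored big-endian, the bytes at ascending addresses are 9B BE B5 21 8E 1F AC 76.
Read back as little-endian, the first byte is least significant, giving 0x76AC1F8E21B5BE9B.

0x76AC1F8E21B5BE9B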